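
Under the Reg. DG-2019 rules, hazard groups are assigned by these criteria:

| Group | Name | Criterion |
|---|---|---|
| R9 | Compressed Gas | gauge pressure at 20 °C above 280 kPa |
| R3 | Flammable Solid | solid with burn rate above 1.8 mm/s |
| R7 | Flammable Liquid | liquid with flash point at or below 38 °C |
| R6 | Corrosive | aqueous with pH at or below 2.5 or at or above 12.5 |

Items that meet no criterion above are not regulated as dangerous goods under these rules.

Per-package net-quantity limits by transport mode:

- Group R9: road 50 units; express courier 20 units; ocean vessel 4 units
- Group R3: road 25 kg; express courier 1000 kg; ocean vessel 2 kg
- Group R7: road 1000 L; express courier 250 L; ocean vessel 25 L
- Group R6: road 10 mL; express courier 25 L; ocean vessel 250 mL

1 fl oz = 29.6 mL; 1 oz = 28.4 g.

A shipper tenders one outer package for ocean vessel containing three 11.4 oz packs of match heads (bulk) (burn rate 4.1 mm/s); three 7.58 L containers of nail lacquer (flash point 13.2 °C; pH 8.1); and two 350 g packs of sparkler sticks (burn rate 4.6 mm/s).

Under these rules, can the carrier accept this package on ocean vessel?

Yes

Burn rate 4.1 mm/s meets the Group R3 criterion (Flammable Solid), so the match heads (bulk) are Group R3.
Flash point 13.2 °C meets the Group R7 criterion (Flammable Liquid), so the nail lacquer is Group R7.
With burn rate 4.6 mm/s (> 1.8 mm/s), the sparkler sticks fall in Group R3.
Total Group R3: (three 11.4 oz packs = 971.28 g) + (two 350 g packs = 700 g) = 1671.28 g.
That is within the Group R3 ocean vessel limit of 2 kg.
Group R7 quantity: three 7.58 L containers = 22.74 L.
22.74 L ≤ 25 L (ocean vessel limit, Group R7) — within limit.
Every hazard group is within its ocean vessel limit and no segregation rule is violated.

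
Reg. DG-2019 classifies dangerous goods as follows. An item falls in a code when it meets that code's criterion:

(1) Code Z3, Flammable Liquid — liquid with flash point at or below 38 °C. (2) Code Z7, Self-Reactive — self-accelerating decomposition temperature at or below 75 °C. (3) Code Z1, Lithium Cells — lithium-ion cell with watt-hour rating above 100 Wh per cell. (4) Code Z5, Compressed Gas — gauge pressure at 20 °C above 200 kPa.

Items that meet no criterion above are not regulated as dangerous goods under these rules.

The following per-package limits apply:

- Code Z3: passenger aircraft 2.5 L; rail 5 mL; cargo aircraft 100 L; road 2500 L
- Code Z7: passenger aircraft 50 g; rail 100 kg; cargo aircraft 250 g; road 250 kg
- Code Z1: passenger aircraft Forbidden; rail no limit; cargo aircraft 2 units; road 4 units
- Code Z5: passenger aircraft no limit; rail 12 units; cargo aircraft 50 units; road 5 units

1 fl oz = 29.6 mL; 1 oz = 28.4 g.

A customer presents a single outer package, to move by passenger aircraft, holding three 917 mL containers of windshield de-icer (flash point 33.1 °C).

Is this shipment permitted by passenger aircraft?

Flash point 33.1 °C meets the Code Z3 criterion (Flammable Liquid), so the windshield de-icer is Code Z3.
Code Z3 quantity: three 917 mL containers = 2.751 L.
2.751 L exceeds the passenger aircraft limit of 2.5 L for Code Z3.

No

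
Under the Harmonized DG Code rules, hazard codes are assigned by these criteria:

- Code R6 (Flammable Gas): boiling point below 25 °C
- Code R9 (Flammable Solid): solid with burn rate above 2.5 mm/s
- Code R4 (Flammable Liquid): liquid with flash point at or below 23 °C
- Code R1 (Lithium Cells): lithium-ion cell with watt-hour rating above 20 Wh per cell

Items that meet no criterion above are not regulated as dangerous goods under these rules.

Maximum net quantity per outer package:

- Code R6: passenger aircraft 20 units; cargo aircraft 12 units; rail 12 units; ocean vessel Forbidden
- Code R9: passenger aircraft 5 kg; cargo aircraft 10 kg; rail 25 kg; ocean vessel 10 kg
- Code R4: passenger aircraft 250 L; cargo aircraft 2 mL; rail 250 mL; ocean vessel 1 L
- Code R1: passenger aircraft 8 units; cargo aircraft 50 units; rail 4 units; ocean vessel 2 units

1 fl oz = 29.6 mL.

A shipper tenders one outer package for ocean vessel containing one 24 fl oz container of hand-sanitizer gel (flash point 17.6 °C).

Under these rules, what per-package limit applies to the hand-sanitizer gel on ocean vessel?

1 L

Hand-sanitizer gel: flash point 17.6 °C ≤ 23 °C → Code R4 (Flammable Liquid).
The ocean vessel limit for Code R4 is 1 L.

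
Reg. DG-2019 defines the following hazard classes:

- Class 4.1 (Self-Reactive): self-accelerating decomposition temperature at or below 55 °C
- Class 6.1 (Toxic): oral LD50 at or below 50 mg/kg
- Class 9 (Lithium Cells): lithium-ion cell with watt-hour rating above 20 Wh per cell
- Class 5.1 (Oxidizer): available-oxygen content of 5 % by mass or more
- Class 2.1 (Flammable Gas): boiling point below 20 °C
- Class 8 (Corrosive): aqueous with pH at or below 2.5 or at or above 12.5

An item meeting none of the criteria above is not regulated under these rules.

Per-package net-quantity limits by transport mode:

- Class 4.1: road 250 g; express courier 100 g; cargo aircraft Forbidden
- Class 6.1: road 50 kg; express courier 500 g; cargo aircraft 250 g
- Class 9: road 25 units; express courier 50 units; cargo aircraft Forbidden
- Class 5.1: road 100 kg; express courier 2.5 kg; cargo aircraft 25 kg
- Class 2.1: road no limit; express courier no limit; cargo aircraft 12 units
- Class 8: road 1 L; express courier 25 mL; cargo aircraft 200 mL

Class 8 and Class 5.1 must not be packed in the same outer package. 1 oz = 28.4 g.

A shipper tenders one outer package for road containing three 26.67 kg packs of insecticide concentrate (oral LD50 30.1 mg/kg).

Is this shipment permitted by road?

With oral LD50 30.1 mg/kg (≤ 50 mg/kg), the insecticide concentrate falls in Class 6.1.
Class 6.1 quantity: three 26.67 kg packs = 80.01 kg.
That exceeds the Class 6.1 road limit of 50 kg.

No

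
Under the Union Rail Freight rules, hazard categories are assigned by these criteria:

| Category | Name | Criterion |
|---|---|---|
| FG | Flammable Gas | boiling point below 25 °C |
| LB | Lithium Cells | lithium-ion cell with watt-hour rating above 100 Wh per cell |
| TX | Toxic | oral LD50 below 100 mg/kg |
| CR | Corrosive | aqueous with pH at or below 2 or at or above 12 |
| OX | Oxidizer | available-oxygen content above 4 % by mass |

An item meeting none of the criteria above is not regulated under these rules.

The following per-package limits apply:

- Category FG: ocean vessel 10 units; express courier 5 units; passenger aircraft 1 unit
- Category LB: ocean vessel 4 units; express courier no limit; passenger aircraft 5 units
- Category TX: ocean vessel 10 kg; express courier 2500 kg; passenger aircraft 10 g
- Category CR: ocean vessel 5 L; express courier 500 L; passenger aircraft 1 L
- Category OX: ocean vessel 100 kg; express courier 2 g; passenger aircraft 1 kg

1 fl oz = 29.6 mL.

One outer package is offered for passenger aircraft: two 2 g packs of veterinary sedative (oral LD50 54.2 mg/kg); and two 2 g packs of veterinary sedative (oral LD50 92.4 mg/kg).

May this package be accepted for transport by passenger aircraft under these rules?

Yes

Oral LD50 54.2 mg/kg meets the Category TX criterion (Toxic), so the veterinary sedative is Category TX.
Oral LD50 92.4 mg/kg meets the Category TX criterion (Toxic), so the veterinary sedative is Category TX.
Category TX net quantity: (two 2 g packs = 4 g) + (two 2 g packs = 4 g) = 8 g.
8 g is within the passenger aircraft limit of 10 g for Category TX.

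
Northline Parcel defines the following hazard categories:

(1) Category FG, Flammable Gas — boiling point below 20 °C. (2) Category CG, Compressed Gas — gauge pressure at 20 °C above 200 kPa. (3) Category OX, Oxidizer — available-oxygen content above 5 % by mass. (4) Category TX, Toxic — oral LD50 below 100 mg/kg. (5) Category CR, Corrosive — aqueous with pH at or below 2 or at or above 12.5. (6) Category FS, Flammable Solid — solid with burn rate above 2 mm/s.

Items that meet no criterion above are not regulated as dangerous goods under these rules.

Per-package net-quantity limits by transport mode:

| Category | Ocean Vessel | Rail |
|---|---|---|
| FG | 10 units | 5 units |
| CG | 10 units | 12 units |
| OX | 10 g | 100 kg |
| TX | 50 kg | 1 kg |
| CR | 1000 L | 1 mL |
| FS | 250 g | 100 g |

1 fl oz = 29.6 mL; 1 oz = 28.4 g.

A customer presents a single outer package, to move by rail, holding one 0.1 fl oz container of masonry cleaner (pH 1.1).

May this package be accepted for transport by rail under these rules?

With pH 1.1 (≤ 2), the masonry cleaner falls in Category CR.
Category CR quantity: one 0.1 fl oz container = 2.96 mL.
That exceeds the Category CR rail limit of 1 mL.

No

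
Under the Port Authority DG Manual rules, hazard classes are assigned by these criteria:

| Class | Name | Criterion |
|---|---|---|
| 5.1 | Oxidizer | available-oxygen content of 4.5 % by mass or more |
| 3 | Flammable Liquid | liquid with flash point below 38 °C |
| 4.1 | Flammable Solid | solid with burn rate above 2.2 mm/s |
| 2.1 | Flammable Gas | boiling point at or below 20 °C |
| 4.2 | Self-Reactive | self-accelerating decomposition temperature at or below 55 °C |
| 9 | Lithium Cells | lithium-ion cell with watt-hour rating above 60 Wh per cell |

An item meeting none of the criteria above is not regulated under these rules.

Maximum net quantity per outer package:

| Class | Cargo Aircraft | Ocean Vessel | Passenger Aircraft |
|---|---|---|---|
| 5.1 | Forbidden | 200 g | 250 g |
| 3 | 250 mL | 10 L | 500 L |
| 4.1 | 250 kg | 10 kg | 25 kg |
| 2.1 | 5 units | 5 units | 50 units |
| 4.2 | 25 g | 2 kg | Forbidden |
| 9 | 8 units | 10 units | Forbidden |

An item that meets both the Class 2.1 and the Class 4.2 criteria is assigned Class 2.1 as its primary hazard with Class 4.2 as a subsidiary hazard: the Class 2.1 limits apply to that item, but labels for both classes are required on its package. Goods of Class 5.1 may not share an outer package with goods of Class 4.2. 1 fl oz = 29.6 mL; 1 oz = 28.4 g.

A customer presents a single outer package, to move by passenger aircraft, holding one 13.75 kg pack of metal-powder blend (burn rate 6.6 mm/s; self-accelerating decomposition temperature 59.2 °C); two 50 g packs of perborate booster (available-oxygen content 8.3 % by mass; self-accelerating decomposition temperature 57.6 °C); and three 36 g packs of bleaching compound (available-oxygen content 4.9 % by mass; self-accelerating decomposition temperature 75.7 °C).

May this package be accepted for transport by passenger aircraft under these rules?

Yes

The metal-powder blend has burn rate 6.6 mm/s, which is > 2.2 mm/s, so it is Class 4.1 (Flammable Solid).
Perborate booster: available-oxygen content 8.3 % by mass ≥ 4.5 % by mass → Class 5.1 (Oxidizer).
Bleaching compound: available-oxygen content 4.9 % by mass ≥ 4.5 % by mass → Class 5.1 (Oxidizer).
Class 5.1 net quantity: (two 50 g packs = 100 g) + (three 36 g packs = 108 g) = 208 g.
208 g is within the passenger aircraft limit of 250 g for Class 5.1.
Class 4.1 quantity: 13.75 kg.
That is within the Class 4.1 passenger aircraft limit of 25 kg.
The segregation rule (Class 5.1 with Class 4.2) does not apply to Class 5.1 with Class 4.1.
Every hazard class is within its passenger aircraft limit and no segregation rule is violated.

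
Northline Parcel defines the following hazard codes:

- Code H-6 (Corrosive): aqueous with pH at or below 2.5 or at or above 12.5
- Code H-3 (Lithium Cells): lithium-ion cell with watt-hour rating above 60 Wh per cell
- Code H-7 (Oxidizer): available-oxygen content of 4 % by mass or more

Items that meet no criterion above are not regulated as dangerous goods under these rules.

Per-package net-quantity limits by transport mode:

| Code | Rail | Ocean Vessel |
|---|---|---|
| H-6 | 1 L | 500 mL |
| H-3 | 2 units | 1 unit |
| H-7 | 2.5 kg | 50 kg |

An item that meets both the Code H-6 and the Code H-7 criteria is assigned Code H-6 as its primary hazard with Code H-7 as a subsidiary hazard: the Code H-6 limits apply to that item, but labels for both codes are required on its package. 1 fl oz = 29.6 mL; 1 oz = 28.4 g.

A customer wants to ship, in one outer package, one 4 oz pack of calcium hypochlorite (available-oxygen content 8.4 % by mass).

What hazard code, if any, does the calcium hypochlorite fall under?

Available-oxygen content 8.4 % by mass meets the Code H-7 criterion (Oxidizer), so the calcium hypochlorite is Code H-7.

Code H-7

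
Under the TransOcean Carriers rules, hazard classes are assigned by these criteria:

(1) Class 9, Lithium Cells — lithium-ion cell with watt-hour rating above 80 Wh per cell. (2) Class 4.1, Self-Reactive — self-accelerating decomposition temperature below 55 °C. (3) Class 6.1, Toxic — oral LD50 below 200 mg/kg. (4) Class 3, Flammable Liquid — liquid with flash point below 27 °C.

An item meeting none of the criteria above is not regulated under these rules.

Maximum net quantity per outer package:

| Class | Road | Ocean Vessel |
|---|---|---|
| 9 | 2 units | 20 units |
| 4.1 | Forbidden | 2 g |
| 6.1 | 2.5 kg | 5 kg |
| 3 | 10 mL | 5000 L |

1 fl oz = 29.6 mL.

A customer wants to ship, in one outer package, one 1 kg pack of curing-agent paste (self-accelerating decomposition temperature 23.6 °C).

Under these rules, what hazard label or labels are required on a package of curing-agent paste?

Class 4.1

Curing-agent paste: self-accelerating decomposition temperature 23.6 °C < 55 °C → Class 4.1 (Self-Reactive).
Only the Class 4.1 label is required.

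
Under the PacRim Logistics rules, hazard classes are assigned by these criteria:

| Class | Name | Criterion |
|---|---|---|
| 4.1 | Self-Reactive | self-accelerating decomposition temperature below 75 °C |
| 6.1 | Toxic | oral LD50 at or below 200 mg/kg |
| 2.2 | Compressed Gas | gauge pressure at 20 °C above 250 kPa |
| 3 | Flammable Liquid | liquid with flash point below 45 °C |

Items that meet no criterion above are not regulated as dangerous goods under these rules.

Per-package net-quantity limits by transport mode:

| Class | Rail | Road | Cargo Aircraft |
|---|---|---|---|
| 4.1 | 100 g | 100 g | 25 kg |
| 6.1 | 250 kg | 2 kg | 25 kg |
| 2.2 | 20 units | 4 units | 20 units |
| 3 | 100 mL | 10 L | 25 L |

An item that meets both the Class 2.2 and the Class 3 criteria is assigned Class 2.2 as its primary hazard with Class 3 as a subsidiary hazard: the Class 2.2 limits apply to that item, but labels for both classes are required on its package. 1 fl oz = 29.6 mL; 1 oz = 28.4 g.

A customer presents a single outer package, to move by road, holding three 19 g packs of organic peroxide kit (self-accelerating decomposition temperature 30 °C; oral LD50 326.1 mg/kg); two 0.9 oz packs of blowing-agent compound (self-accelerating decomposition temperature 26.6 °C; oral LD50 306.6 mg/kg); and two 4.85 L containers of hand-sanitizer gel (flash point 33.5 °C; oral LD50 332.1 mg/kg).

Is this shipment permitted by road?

No

With self-accelerating decomposition temperature 30 °C (< 75 °C), the organic peroxide kit falls in Class 4.1.
The blowing-agent compound has self-accelerating decomposition temperature 26.6 °C, which is < 75 °C, so it is Class 4.1 (Self-Reactive).
The hand-sanitizer gel has flash point 33.5 °C, which is < 45 °C, so it is Class 3 (Flammable Liquid).
Class 4.1 net quantity: (three 19 g packs = 57 g) + (two 0.9 oz packs = 51.12 g) = 108.12 g.
108.12 g > 100 g (road limit, Class 4.1) — over the limit.
Class 3 quantity: two 4.85 L containers = 9.7 L.
That is within the Class 3 road limit of 10 L.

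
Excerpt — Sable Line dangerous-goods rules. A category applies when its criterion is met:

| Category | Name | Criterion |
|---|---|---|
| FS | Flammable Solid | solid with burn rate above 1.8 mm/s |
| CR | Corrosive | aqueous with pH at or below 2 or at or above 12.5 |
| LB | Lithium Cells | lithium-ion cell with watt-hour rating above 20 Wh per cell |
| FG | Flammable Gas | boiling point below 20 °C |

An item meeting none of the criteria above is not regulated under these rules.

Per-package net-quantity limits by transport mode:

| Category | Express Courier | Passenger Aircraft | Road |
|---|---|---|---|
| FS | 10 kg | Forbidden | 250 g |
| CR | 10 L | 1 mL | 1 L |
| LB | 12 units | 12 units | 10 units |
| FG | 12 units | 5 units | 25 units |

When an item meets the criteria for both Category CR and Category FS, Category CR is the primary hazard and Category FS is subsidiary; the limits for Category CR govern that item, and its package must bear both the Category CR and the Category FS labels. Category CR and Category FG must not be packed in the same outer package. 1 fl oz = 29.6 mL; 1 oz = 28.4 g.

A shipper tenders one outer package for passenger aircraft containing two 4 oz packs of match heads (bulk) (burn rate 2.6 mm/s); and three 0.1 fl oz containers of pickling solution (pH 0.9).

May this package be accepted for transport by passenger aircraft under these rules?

No

With burn rate 2.6 mm/s (> 1.8 mm/s), the match heads (bulk) fall in Category FS.
The pickling solution has pH 0.9, which is ≤ 2, so it is Category CR (Corrosive).
Category CR quantity: three 0.1 fl oz containers = 8.88 mL.
8.88 mL exceeds the passenger aircraft limit of 1 mL for Category CR.
Category FS quantity: two 4 oz packs = 227.2 g.
Category FS is Forbidden by passenger aircraft.
The segregation rule (Category CR with Category FG) does not apply to Category CR with Category FS.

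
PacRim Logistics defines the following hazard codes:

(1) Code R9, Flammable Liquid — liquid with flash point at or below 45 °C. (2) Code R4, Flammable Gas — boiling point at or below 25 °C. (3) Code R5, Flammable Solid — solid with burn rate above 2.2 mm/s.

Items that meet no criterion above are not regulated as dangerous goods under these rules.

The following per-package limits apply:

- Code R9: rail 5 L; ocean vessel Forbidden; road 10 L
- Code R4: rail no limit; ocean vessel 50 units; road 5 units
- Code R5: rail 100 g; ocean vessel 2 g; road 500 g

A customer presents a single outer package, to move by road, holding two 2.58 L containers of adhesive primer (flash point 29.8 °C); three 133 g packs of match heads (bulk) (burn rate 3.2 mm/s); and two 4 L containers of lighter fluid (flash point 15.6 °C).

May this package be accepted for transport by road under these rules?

No

Adhesive primer: flash point 29.8 °C ≤ 45 °C → Code R9 (Flammable Liquid).
Burn rate 3.2 mm/s meets the Code R5 criterion (Flammable Solid), so the match heads (bulk) are Code R5.
The lighter fluid has flash point 15.6 °C, which is ≤ 45 °C, so it is Code R9 (Flammable Liquid).
Total Code R9: (two 2.58 L containers = 5.16 L) + (two 4 L containers = 8 L) = 13.16 L.
That exceeds the Code R9 road limit of 10 L.
Code R5 quantity: three 133 g packs = 399 g.
That is within the Code R5 road limit of 500 g.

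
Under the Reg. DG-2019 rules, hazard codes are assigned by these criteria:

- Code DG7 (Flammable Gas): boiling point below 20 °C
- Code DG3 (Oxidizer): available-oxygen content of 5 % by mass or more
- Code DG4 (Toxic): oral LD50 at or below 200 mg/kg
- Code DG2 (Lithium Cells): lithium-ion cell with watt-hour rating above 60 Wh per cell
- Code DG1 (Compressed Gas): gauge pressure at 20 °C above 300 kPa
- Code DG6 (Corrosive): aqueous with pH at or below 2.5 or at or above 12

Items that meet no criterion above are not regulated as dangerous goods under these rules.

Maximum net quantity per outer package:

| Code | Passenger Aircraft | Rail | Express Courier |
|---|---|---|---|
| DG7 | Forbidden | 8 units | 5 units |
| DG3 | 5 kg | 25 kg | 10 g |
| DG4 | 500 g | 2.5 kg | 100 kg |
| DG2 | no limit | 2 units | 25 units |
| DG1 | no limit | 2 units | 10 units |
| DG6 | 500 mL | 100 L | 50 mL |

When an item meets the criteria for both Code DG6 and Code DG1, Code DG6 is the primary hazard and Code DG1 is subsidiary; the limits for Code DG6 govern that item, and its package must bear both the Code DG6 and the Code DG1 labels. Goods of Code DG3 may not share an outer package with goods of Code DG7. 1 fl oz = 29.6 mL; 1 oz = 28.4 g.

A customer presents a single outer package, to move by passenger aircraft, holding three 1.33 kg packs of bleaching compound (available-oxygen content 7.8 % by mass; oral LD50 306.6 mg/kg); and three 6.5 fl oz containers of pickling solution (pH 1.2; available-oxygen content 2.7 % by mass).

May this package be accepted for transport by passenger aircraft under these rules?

The bleaching compound has available-oxygen content 7.8 % by mass, which is ≥ 5 % by mass, so it is Code DG3 (Oxidizer).
pH 1.2 meets the Code DG6 criterion (Corrosive), so the pickling solution is Code DG6.
Code DG3 quantity: three 1.33 kg packs = 3.99 kg.
3.99 kg ≤ 5 kg (passenger aircraft limit, Code DG3) — within limit.
Code DG6 quantity: three 6.5 fl oz containers = 577.2 mL.
577.2 mL > 500 mL (passenger aircraft limit, Code DG6) — over the limit.
The segregation rule (Code DG3 with Code DG7) does not apply to Code DG3 with Code DG6.

No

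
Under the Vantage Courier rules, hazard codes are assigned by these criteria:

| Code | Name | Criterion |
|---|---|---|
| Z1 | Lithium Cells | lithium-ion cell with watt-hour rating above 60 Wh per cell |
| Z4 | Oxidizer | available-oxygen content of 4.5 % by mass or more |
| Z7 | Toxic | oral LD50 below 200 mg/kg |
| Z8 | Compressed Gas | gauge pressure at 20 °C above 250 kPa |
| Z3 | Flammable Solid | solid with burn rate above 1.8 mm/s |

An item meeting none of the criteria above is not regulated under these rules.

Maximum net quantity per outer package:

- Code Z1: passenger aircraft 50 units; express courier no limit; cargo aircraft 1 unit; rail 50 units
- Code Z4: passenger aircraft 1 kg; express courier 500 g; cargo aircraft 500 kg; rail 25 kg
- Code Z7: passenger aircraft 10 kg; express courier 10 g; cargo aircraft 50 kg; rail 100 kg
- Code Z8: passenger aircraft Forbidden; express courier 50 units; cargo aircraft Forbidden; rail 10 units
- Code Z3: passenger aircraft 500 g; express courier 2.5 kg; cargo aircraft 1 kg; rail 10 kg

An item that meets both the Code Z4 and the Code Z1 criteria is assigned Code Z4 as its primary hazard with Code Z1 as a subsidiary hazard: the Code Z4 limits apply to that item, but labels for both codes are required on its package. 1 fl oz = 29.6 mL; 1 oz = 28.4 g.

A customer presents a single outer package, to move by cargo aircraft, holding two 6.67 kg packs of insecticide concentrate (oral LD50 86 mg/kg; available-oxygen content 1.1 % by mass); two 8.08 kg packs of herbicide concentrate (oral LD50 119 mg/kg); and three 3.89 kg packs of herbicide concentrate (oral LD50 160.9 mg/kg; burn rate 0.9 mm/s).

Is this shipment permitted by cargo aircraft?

Yes

With oral LD50 86 mg/kg (< 200 mg/kg), the insecticide concentrate falls in Code Z7.
With oral LD50 119 mg/kg (< 200 mg/kg), the herbicide concentrate falls in Code Z7.
Herbicide concentrate: oral LD50 160.9 mg/kg < 200 mg/kg → Code Z7 (Toxic).
Total Code Z7: (two 6.67 kg packs = 13.34 kg) + (two 8.08 kg packs = 16.16 kg) + (three 3.89 kg packs = 11.67 kg) = 41.17 kg.
41.17 kg is within the cargo aircraft limit of 50 kg for Code Z7.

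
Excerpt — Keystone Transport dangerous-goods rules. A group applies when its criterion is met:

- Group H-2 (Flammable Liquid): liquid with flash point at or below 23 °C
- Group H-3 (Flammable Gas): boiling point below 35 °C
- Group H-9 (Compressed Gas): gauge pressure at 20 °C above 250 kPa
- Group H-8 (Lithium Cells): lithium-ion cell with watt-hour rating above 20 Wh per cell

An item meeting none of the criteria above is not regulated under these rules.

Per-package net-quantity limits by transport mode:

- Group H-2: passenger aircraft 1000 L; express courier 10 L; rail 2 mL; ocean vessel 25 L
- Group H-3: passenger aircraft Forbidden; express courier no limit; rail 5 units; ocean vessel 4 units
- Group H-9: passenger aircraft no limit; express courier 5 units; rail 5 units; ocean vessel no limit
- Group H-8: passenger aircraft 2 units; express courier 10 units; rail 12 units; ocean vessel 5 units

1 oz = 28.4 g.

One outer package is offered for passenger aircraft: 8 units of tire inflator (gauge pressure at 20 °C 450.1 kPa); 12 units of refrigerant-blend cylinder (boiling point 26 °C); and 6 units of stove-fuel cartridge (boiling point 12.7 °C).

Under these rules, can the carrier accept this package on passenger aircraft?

With gauge pressure at 20 °C 450.1 kPa (> 250 kPa), the tire inflator falls in Group H-9.
With boiling point 26 °C (< 35 °C), the refrigerant-blend cylinder falls in Group H-3.
With boiling point 12.7 °C (< 35 °C), the stove-fuel cartridge falls in Group H-3.
Group H-9 quantity: 8 units.
Group H-9 has no per-package limit by passenger aircraft.
Group H-3 net quantity: 12 units + 6 units = 18 units.
By passenger aircraft, Group H-3 is Forbidden regardless of quantity.

No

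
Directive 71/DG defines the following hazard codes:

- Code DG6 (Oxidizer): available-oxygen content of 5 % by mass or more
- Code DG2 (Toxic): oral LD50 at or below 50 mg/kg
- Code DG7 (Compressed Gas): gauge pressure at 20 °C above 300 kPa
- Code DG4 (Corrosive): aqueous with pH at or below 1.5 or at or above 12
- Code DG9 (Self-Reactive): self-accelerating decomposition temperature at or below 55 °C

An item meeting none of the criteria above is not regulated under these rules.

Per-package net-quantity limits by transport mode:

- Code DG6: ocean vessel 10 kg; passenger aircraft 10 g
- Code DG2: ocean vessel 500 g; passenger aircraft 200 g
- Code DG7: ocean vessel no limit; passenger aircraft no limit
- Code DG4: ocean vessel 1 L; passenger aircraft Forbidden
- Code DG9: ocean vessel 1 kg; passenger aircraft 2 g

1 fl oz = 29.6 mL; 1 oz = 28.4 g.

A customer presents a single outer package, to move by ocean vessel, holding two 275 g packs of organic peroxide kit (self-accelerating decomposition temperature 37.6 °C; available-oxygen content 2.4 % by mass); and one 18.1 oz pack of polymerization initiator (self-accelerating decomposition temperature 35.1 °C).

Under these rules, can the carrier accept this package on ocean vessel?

Self-accelerating decomposition temperature 37.6 °C meets the Code DG9 criterion (Self-Reactive), so the organic peroxide kit is Code DG9.
Polymerization initiator: self-accelerating decomposition temperature 35.1 °C ≤ 55 °C → Code DG9 (Self-Reactive).
Total Code DG9: (two 275 g packs = 550 g) + (one 18.1 oz pack = 514.04 g) = 1064.04 g.
1064.04 g exceeds the ocean vessel limit of 1 kg for Code DG9.

No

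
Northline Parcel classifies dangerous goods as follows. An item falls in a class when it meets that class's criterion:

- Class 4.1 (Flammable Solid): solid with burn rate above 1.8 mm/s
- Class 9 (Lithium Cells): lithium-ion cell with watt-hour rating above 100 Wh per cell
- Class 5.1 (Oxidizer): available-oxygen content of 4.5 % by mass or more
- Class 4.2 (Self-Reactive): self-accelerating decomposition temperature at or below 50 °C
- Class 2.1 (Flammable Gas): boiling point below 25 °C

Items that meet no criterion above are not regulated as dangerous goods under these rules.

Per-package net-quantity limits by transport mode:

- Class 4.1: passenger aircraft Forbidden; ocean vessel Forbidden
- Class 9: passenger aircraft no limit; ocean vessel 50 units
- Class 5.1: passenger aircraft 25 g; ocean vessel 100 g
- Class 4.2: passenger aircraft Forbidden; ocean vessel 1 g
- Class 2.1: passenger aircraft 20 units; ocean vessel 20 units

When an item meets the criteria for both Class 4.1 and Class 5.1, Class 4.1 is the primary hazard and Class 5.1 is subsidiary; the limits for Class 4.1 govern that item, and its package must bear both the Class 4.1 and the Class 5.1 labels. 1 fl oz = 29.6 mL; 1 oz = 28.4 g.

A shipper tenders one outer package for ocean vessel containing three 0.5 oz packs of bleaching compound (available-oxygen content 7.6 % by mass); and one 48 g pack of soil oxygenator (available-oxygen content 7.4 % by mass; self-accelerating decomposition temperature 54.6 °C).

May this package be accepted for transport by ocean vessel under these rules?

Yes

The bleaching compound has available-oxygen content 7.6 % by mass, which is ≥ 4.5 % by mass, so it is Class 5.1 (Oxidizer).
The soil oxygenator has available-oxygen content 7.4 % by mass, which is ≥ 4.5 % by mass, so it is Class 5.1 (Oxidizer).
Total Class 5.1: (three 0.5 oz packs = 42.6 g) + 48 g = 90.6 g.
That is within the Class 5.1 ocean vessel limit of 100 g.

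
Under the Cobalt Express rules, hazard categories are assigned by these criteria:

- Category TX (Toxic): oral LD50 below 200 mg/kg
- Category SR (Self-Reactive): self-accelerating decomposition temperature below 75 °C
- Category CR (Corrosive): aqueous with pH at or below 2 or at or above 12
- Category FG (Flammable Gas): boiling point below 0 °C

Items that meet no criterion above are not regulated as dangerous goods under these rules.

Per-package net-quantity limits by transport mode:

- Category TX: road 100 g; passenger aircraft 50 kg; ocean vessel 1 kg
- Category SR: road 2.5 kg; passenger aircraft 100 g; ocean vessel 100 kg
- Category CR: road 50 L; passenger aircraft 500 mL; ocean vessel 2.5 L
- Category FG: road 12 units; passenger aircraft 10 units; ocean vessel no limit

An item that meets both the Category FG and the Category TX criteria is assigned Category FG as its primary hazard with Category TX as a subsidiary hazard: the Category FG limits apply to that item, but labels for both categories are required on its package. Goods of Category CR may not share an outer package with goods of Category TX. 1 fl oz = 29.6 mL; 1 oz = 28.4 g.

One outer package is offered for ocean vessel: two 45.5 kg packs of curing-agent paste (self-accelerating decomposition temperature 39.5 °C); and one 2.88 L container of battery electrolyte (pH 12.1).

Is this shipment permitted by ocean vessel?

No

With self-accelerating decomposition temperature 39.5 °C (< 75 °C), the curing-agent paste falls in Category SR.
The battery electrolyte has pH 12.1, which is ≥ 12, so it is Category CR (Corrosive).
Category CR quantity: 2.88 L.
That exceeds the Category CR ocean vessel limit of 2.5 L.
Category SR quantity: two 45.5 kg packs = 91 kg.
91 kg is within the ocean vessel limit of 100 kg for Category SR.
The segregation rule (Category CR with Category TX) does not apply to Category CR with Category SR.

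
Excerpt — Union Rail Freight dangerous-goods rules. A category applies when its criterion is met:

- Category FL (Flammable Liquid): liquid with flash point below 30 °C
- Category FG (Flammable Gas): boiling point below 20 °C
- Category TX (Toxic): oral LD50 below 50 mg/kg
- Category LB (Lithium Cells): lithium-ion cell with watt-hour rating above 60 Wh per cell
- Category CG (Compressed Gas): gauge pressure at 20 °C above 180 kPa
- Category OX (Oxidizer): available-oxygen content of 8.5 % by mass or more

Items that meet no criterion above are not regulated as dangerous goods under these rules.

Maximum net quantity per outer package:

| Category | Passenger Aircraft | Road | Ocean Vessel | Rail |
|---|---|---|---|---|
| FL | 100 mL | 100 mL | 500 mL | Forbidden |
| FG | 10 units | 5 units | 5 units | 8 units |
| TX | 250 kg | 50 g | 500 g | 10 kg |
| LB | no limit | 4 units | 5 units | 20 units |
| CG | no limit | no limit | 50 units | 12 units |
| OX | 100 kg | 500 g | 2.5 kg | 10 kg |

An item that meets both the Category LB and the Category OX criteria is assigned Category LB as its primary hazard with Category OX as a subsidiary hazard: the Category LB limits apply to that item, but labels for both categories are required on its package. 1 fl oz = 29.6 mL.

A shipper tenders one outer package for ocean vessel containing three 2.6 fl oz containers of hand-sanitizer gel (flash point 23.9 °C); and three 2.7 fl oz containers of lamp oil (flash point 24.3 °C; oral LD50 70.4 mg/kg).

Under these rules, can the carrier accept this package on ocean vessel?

Yes

Flash point 23.9 °C meets the Category FL criterion (Flammable Liquid), so the hand-sanitizer gel is Category FL.
Flash point 24.3 °C meets the Category FL criterion (Flammable Liquid), so the lamp oil is Category FL.
Category FL net quantity: (three 2.6 fl oz containers = 230.88 mL) + (three 2.7 fl oz containers = 239.76 mL) = 470.64 mL.
That is within the Category FL ocean vessel limit of 500 mL.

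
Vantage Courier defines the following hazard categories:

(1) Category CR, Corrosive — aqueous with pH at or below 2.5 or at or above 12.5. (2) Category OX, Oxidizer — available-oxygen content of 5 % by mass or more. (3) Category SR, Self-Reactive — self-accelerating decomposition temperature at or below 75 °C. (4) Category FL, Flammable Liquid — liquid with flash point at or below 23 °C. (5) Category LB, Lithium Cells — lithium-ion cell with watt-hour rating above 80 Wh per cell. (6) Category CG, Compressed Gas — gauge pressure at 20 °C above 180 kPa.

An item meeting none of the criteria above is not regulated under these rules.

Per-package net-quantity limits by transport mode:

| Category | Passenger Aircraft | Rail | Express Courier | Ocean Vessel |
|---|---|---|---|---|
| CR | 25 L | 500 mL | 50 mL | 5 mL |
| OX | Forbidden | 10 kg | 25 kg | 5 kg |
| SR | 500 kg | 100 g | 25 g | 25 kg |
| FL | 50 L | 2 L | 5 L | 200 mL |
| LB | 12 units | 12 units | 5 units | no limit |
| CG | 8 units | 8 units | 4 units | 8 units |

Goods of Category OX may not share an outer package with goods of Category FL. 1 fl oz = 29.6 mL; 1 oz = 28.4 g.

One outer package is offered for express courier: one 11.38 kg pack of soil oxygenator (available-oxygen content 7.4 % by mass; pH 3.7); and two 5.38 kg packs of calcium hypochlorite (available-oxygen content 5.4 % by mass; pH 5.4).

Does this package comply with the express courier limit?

Soil oxygenator: available-oxygen content 7.4 % by mass ≥ 5 % by mass → Category OX (Oxidizer).
With available-oxygen content 5.4 % by mass (≥ 5 % by mass), the calcium hypochlorite falls in Category OX.
Total Category OX: 11.38 kg + (two 5.38 kg packs = 10.76 kg) = 22.14 kg.
That is within the Category OX express courier limit of 25 kg.

Yes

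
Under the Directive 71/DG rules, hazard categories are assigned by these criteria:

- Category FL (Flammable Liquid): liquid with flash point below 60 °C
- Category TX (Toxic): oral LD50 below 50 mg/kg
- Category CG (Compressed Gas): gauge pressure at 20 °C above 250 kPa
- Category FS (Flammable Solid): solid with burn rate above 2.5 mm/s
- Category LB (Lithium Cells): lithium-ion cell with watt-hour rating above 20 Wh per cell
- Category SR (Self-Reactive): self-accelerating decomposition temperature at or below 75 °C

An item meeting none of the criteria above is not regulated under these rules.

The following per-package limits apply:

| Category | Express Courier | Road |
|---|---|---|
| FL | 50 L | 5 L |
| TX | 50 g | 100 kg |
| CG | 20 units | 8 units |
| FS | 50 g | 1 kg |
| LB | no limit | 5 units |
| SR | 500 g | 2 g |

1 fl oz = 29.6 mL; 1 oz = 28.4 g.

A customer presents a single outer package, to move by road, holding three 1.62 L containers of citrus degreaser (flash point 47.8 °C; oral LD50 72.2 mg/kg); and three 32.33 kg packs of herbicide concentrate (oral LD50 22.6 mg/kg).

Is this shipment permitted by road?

With flash point 47.8 °C (< 60 °C), the citrus degreaser falls in Category FL.
Herbicide concentrate: oral LD50 22.6 mg/kg < 50 mg/kg → Category TX (Toxic).
Category TX quantity: three 32.33 kg packs = 96.99 kg.
96.99 kg is within the road limit of 100 kg for Category TX.
Category FL quantity: three 1.62 L containers = 4.86 L.
4.86 L ≤ 5 L (road limit, Category FL) — within limit.
Every hazard category is within its road limit and no segregation rule is violated.

Yes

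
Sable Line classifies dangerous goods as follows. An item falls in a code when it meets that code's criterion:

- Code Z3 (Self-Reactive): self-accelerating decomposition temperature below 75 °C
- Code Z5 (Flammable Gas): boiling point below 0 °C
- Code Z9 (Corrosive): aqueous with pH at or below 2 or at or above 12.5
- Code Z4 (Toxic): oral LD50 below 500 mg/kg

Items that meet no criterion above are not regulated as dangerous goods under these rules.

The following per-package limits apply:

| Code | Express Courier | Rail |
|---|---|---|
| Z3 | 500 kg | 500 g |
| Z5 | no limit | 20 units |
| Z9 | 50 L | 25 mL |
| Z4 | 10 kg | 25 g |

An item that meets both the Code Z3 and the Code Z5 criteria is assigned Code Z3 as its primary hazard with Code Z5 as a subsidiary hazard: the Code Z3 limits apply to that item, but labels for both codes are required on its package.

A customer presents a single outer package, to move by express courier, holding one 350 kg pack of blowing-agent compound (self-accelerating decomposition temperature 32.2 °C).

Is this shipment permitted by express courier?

Blowing-agent compound: self-accelerating decomposition temperature 32.2 °C < 75 °C → Code Z3 (Self-Reactive).
Code Z3 quantity: 350 kg.
350 kg ≤ 500 kg (express courier limit, Code Z3) — within limit.

Yes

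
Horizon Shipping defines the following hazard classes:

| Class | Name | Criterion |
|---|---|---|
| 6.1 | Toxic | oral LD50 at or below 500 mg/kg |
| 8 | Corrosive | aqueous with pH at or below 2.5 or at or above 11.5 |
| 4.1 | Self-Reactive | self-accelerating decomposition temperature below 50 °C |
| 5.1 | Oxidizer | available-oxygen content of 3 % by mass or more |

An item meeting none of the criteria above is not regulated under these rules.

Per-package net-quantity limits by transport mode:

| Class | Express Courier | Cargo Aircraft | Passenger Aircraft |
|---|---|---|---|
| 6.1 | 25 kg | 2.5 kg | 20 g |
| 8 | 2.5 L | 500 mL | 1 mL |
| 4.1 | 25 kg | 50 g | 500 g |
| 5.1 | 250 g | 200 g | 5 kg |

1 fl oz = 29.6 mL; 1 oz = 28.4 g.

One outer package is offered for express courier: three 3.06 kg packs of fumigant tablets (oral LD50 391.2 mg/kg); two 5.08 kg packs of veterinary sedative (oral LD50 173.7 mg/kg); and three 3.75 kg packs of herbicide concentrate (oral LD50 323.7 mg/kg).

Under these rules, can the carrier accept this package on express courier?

With oral LD50 391.2 mg/kg (≤ 500 mg/kg), the fumigant tablets fall in Class 6.1.
The veterinary sedative has oral LD50 173.7 mg/kg, which is ≤ 500 mg/kg, so it is Class 6.1 (Toxic).
Oral LD50 323.7 mg/kg meets the Class 6.1 criterion (Toxic), so the herbicide concentrate is Class 6.1.
Total Class 6.1: (three 3.06 kg packs = 9.18 kg) + (two 5.08 kg packs = 10.16 kg) + (three 3.75 kg packs = 11.25 kg) = 30.59 kg.
That exceeds the Class 6.1 express courier limit of 25 kg.

No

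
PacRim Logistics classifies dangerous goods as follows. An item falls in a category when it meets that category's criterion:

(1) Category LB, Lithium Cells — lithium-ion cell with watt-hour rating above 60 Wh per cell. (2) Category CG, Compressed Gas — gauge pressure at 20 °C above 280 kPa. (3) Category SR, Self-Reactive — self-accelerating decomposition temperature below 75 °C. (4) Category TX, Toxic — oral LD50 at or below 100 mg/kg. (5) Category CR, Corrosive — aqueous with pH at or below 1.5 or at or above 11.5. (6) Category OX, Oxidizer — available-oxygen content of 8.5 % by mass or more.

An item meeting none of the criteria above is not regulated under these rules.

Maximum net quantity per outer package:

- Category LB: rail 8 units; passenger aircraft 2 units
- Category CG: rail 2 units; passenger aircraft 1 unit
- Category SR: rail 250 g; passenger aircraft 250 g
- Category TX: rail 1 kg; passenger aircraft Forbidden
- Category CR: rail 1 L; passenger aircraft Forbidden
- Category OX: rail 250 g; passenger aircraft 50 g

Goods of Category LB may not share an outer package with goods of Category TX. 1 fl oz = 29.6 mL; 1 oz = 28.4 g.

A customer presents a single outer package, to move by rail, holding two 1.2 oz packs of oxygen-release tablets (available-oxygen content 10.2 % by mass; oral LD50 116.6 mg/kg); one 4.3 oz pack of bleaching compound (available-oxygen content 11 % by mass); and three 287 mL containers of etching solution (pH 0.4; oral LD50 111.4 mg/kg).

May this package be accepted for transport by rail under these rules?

Yes

Oxygen-release tablets: available-oxygen content 10.2 % by mass ≥ 8.5 % by mass → Category OX (Oxidizer).
The bleaching compound has available-oxygen content 11 % by mass, which is ≥ 8.5 % by mass, so it is Category OX (Oxidizer).
Etching solution: pH 0.4 ≤ 1.5 → Category CR (Corrosive).
Category OX net quantity: (two 1.2 oz packs = 68.16 g) + (one 4.3 oz pack = 122.12 g) = 190.28 g.
190.28 g is within the rail limit of 250 g for Category OX.
Category CR quantity: three 287 mL containers = 861 mL.
861 mL is within the rail limit of 1 L for Category CR.
The segregation rule (Category LB with Category TX) does not apply to Category OX with Category CR.
Every hazard category is within its rail limit and no segregation rule is violated.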